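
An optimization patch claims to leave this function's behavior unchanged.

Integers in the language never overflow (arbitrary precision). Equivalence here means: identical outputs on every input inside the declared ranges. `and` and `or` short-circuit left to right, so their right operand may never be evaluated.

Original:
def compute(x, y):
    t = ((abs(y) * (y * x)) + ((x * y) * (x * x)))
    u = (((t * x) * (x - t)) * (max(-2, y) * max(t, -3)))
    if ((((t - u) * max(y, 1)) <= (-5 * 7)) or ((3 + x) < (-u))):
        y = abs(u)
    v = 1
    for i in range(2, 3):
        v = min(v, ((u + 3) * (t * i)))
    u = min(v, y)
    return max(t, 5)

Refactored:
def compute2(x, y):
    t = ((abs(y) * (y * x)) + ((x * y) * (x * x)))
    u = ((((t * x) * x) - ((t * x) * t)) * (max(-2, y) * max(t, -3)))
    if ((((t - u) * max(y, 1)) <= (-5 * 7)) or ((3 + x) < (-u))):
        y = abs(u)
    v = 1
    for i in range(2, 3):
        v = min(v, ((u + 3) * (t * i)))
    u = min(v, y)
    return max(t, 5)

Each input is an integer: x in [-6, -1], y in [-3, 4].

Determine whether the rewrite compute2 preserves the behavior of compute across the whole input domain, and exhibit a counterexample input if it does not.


Side by side, the visible changes include: arithmetic usage differs.
As a probe, take x=-5, y=1: compute runs t = -130; u = -243750; ((((t - u) * max(y, 1)) <= (-5 * 7)) or ((3 + x) < (-u))) -> true; y = 243750; v = 1; [i=2]; v = 1; u = 1; return 5; compute2 runs t = -130; u = -243750; ((((t - u) * max(y, 1)) <= (-5 * 7)) or ((3 + x) < (-u))) -> true; y = 243750; v = 1; [i=2]; v = 1; u = 1; return 5; both end at 5.
Every one of the 48 inputs gives matching results.
verdict: equivalent


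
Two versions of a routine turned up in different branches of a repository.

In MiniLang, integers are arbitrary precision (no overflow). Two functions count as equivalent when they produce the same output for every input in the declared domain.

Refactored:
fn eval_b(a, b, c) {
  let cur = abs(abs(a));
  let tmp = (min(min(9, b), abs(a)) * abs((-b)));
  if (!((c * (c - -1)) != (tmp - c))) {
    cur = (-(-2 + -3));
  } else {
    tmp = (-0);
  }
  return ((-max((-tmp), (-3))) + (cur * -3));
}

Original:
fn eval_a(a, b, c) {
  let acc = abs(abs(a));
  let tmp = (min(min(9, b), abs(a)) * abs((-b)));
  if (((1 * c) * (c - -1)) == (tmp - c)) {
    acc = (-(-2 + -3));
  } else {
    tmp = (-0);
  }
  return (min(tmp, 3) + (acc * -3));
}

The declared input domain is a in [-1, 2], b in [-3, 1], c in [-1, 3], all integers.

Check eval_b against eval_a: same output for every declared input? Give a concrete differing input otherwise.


The two versions differ — the changes include arithmetic usage differs, and min/max/abs usage differs, and comparison usage differs, and constant usage differs, and boolean connective usage differs, and local variable names differ.
Tracing a=1, b=-2, c=-1: eval_a: acc becomes 1; next tmp becomes -4; next (((1 * c) * (c - -1)) == (tmp - c)) evaluates to false; next tmp becomes 0; next final value -3 | eval_b: cur becomes 1; next tmp becomes -4; next (!((c * (c - -1)) != (tmp - c))) evaluates to false; next tmp becomes 0; next final value -3 — matching result -3.
Sweeping the whole domain (100 inputs) finds no disagreement.
verdict: equivalent


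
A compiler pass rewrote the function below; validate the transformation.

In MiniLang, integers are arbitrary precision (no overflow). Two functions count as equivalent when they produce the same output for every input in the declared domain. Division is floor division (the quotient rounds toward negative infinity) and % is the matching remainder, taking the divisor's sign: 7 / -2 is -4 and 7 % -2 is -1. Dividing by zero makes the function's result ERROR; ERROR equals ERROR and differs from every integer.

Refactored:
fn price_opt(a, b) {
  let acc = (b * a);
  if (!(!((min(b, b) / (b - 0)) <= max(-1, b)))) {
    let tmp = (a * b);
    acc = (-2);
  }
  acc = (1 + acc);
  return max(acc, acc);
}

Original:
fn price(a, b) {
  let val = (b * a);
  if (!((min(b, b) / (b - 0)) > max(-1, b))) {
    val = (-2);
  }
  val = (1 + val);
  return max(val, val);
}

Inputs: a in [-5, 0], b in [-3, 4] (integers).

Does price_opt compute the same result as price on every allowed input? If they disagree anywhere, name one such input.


This is a faithful refactor — boolean connective usage differs, and statement counts differ, and local variable names differ, and arithmetic usage differs, and comparison usage differs, but the computed results match everywhere.
One worked example (a=0, b=-1) — price: val := 0 | (!((min(b, b) / (b - 0)) > max(-1, b))): false | val := 1 | result 1; price_opt: acc := 0 | (!(!((min(b, b) / (b - 0)) <= max(-1, b)))): false | acc := 1 | result 1; agreement on 1.
Sweeping the whole domain (48 inputs) finds no disagreement.
verdict: equivalent


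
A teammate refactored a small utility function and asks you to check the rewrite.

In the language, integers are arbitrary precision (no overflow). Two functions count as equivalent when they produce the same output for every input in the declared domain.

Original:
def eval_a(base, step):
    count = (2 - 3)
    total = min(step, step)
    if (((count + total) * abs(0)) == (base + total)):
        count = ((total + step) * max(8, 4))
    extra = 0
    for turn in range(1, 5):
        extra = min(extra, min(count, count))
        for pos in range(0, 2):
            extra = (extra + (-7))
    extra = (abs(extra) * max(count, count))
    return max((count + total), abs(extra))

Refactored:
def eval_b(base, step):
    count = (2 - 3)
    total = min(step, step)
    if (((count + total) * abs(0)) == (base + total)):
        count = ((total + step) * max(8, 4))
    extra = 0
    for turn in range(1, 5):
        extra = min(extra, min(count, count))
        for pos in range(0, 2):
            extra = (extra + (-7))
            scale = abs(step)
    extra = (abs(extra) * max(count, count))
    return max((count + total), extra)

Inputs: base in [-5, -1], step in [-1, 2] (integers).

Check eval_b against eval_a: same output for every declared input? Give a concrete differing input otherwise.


On input base=-5, step=-1, eval_a returns 57 while eval_b returns -2.
verdict: not equivalent; witness: base=-5, step=-1


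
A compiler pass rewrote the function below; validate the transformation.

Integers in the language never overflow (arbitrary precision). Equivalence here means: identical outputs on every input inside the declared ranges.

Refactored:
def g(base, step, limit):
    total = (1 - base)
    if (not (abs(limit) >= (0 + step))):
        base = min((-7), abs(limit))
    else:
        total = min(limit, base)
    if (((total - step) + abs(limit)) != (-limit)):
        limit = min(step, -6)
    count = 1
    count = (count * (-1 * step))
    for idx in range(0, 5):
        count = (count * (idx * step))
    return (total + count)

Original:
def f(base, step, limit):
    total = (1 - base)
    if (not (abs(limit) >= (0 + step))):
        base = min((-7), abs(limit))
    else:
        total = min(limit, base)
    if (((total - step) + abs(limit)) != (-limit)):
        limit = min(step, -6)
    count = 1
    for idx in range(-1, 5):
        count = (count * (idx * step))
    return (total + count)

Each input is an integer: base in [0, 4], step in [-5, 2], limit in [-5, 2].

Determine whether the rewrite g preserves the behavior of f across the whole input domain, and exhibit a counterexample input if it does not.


This is a faithful refactor — arithmetic usage differs, constant usage differs, statement counts differ, loop structure differs, but the computed results match everywhere.
Tracing base=4, step=-4, limit=0: f: total = -3; (not (abs(limit) >= (0 + step))) -> false; total = 0; (((total - step) + abs(limit)) != (-limit)) -> true; limit = -6; count = 1; [idx=-1]; count = 4; [idx=0]; count = 0; [idx=1]; count = 0; [idx=2]; count = 0; [idx=3]; count = 0; [idx=4]; count = 0; return 0 | g: total = -3; (not (abs(limit) >= (0 + step))) -> false; total = 0; (((total - step) + abs(limit)) != (-limit)) -> true; limit = -6; count = 1; count = 4; [idx=0]; count = 0; [idx=1]; count = 0; [idx=2]; count = 0; [idx=3]; count = 0; [idx=4]; count = 0; return 0 — matching result 0.
Sweeping the whole domain (320 inputs) finds no disagreement.
verdict: equivalent


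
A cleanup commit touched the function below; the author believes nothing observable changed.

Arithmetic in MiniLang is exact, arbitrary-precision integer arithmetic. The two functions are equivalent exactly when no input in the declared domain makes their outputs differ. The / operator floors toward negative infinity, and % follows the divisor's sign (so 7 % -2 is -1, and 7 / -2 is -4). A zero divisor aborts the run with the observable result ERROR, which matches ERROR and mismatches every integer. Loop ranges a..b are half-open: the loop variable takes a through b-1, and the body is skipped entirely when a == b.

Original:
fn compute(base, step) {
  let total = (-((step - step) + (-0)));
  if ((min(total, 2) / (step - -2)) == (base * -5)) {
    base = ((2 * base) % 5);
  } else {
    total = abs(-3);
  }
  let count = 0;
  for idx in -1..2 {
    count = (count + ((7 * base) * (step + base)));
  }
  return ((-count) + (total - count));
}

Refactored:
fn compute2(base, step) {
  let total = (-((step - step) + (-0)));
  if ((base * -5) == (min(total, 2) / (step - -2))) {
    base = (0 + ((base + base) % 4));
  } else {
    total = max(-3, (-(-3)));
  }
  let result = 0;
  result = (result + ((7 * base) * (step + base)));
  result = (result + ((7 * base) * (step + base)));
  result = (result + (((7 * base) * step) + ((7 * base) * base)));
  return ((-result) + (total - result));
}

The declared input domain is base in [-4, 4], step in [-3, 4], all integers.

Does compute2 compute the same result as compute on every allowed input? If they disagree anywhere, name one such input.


Equivalent. The one real change (`5` became `4`) has no effect anywhere in the declared ranges.
Every one of the 72 inputs gives matching results.
Tracing base=0, step=4: compute: total := 0 | ((min(total, 2) / (step - -2)) == (base * -5)): true | base := 0 | count := 0 | iter idx=-1: | count := 0 | iter idx=0: | count := 0 | iter idx=1: | count := 0 | result 0 | compute2: total := 0 | ((base * -5) == (min(total, 2) / (step - -2))): true | base := 0 | result := 0 | result := 0 | result := 0 | result := 0 | result 0 — matching result 0.
verdict: equivalent


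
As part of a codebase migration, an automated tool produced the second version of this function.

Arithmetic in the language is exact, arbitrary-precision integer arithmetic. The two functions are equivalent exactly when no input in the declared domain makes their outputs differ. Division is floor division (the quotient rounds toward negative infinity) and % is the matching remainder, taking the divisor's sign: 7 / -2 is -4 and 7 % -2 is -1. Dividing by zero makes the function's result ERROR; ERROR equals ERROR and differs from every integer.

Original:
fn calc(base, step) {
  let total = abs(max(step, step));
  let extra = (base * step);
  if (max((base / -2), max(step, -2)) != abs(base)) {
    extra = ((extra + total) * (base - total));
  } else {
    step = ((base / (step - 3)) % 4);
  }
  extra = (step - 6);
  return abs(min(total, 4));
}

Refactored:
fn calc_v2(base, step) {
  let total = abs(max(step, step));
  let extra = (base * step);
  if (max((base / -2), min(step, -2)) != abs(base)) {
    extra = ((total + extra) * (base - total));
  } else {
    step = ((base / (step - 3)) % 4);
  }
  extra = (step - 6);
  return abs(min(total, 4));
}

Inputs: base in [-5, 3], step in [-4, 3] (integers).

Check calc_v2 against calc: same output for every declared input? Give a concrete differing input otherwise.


These are not equivalent — on base=-3, step=3 the outputs split (ERROR vs 3).
calc: total := 3 | extra := -9 | (max((base / -2), max(step, -2)) != abs(base)): false | divide-by-zero, output ERROR
calc_v2: total := 3 | extra := -9 | (max((base / -2), min(step, -2)) != abs(base)): true | extra := 36 | extra := -3 | result 3
verdict: not equivalent; witness: base=-3, step=3


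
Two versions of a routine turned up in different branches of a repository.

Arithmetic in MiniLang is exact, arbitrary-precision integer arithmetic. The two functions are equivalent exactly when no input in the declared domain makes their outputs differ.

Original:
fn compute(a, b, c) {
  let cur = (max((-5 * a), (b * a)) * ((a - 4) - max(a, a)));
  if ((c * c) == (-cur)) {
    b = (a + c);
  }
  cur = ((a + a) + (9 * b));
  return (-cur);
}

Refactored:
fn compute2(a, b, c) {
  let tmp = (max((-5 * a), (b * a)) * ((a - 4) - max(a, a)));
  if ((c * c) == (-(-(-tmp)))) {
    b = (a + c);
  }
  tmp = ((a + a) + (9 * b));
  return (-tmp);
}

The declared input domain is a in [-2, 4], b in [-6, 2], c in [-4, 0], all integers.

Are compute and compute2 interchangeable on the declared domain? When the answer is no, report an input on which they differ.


The two versions differ — the changes include local variable names differ.
One worked example (a=-1, b=-4, c=0) — compute: cur = -20; ((c * c) == (-cur)) -> false; cur = -38; return 38; compute2: tmp = -20; ((c * c) == (-(-(-tmp)))) -> false; tmp = -38; return 38; agreement on 38.
An exhaustive pass over the 315 declared inputs shows identical outputs.
verdict: equivalent


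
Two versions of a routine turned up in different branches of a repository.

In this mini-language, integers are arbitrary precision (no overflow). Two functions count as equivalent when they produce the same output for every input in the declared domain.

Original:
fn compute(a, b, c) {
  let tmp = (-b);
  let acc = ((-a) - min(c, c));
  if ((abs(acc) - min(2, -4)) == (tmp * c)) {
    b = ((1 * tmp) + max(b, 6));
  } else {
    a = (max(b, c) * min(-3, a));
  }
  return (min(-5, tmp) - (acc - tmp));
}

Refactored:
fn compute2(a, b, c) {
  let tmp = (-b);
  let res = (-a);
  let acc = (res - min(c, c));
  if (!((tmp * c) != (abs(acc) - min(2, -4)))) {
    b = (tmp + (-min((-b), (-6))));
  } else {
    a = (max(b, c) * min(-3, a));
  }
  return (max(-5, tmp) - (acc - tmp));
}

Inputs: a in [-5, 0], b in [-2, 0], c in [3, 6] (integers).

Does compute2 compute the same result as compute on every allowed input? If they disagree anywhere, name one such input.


At a=-5, b=-2, c=3: compute gives -5, compute2 gives 2.
verdict: not equivalent; witness: a=-5, b=-2, c=3


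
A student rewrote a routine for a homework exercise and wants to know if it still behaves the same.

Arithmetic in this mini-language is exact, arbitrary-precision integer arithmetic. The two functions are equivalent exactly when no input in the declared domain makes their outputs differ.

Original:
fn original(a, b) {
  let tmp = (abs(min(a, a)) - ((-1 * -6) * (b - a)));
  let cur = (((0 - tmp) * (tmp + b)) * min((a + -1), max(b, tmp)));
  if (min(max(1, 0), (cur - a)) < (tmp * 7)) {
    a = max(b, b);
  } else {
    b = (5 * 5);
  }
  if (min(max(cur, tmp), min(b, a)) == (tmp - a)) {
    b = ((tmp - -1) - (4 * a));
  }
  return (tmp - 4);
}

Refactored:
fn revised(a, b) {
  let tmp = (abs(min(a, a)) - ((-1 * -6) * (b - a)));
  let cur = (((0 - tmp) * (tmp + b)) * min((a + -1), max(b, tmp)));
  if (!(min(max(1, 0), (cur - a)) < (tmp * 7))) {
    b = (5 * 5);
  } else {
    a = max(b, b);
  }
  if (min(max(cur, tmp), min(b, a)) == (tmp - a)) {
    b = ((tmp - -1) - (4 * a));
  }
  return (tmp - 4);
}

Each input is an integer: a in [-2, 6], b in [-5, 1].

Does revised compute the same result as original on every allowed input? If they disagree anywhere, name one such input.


Equivalent — the differences include boolean connective usage differs, yet no declared input distinguishes the two.
Tracing a=1, b=-2: original: tmp=19, then cur=0, then (min(max(1, 0), (cur - a)) < (tmp * 7)) is true, then a=-2, then (min(max(cur, tmp), min(b, a)) == (tmp - a)) is false, then returns 15 | revised: tmp=19, then cur=0, then (!(min(max(1, 0), (cur - a)) < (tmp * 7))) is false, then a=-2, then (min(max(cur, tmp), min(b, a)) == (tmp - a)) is false, then returns 15 — matching result 15.
Checked all 63 inputs in the declared domain: the outputs agree on every one.
verdict: equivalent


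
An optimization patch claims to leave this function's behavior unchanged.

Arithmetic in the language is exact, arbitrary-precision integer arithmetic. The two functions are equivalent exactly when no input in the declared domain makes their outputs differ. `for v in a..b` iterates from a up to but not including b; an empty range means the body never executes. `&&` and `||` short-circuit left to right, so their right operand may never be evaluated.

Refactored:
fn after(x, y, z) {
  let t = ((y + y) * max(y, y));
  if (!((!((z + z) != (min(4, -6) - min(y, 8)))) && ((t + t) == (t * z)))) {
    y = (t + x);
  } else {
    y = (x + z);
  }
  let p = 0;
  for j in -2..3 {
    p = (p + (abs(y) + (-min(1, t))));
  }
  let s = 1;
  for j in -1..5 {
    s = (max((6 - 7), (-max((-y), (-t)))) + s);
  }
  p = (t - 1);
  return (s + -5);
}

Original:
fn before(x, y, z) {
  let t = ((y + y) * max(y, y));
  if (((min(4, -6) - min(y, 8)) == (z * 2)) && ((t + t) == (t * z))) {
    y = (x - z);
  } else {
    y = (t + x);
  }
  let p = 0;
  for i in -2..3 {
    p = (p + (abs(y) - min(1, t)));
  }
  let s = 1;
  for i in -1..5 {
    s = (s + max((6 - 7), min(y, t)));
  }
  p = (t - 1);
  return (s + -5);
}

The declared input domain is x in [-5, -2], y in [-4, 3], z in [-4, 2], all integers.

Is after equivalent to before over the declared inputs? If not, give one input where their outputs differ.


Run the pair on x=-3, y=0, z=-3.
before: t=0, then (((min(4, -6) - min(y, 8)) == (z * 2)) && ((t + t) == (t * z))) is true, then y=0, then p=0, then (i=-2), then p=0, then (i=-1), then p=0, then (i=0), then p=0, then (i=1), then p=0, then (i=2), then p=0, then s=1, then (i=-1), then s=1, then (i=0), then s=1, then (i=1), then s=1, then (i=2), then s=1, then (i=3), then s=1, then (i=4), then s=1, then p=-1, then returns -4
after: t=0, then (!((!((z + z) != (min(4, -6) - min(y, 8)))) && ((t + t) == (t * z)))) is false, then y=-6, then p=0, then (j=-2), then p=6, then (j=-1), then p=12, then (j=0), then p=18, then (j=1), then p=24, then (j=2), then p=30, then s=1, then (j=-1), then s=0, then (j=0), then s=-1, then (j=1), then s=-2, then (j=2), then s=-3, then (j=3), then s=-4, then (j=4), then s=-5, then p=-1, then returns -10
-4 and -10 differ, so these are not the same function on this domain.
verdict: not equivalent; witness: x=-3, y=0, z=-3


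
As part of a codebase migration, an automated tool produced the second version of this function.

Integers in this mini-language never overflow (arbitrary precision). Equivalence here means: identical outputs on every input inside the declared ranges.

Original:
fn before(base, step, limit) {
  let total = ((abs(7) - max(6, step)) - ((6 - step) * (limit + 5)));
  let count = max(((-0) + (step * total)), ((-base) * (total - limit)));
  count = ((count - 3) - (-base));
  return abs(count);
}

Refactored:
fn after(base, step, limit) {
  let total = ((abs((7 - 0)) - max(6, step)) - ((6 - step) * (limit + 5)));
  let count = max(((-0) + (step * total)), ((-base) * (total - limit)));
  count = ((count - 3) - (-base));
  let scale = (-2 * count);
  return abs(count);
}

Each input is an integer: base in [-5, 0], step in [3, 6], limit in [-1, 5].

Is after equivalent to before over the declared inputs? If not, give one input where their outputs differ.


Although local variable names differ; statement counts differ; constant usage differs; arithmetic usage differs, 168/168 inputs agree.
verdict: equivalent


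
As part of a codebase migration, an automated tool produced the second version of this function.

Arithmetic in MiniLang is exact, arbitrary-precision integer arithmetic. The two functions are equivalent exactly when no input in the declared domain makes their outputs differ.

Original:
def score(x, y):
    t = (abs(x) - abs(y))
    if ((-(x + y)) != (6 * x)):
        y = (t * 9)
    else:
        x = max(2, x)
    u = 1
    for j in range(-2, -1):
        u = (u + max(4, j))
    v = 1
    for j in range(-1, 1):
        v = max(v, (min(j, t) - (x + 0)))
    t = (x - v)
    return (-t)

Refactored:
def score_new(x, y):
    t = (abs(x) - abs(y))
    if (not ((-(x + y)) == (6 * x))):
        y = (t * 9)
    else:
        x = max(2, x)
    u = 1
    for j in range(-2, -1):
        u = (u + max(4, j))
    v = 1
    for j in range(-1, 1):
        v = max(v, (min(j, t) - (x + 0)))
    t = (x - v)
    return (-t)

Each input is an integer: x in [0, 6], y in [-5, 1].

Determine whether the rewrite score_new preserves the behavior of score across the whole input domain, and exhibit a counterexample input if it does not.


Differences: boolean connective usage differs; also comparison usage differs — yet all 49 inputs agree.
verdict: equivalent


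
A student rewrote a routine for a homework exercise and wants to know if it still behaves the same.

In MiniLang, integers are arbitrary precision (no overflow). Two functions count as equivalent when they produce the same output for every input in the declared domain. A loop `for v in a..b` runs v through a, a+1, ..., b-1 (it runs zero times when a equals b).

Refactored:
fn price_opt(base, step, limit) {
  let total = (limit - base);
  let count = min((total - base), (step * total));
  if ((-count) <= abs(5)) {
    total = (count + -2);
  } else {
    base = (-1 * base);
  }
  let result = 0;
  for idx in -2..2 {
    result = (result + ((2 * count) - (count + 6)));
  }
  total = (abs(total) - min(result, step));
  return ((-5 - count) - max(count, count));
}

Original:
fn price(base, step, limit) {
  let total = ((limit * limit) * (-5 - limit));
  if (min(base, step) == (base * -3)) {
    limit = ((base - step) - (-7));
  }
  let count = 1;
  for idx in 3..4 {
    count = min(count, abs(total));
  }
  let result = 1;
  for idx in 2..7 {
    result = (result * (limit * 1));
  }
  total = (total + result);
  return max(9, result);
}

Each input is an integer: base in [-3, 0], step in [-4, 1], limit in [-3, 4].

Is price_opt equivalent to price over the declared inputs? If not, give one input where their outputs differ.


base=-3, step=-4, limit=-3 yields 9 from price but -5 from price_opt.
verdict: not equivalent; witness: base=-3, step=-4, limit=-3


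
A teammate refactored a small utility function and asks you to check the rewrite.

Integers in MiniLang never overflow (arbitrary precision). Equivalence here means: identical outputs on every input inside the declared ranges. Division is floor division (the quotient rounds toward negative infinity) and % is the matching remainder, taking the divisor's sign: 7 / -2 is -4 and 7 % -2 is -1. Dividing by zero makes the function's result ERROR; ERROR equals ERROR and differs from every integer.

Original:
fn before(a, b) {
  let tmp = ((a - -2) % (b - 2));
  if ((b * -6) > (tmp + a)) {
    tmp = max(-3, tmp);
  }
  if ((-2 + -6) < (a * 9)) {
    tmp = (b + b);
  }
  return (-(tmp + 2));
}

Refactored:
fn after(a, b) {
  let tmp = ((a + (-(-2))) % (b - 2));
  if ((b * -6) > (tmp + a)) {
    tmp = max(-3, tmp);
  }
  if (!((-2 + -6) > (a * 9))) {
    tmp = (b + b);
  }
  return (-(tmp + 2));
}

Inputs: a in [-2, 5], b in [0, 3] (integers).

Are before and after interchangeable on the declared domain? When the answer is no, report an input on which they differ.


Equivalent. Whatever the rewrite altered, no input in the stated domain can expose a difference.
Sweeping the whole domain (32 inputs) finds no disagreement.
Tracing a=3, b=1: before: tmp = 0; ((b * -6) > (tmp + a)) -> false; ((-2 + -6) < (a * 9)) -> true; tmp = 2; return -4 | after: tmp = 0; ((b * -6) > (tmp + a)) -> false; (!((-2 + -6) > (a * 9))) -> true; tmp = 2; return -4 — matching result -4.
verdict: equivalent


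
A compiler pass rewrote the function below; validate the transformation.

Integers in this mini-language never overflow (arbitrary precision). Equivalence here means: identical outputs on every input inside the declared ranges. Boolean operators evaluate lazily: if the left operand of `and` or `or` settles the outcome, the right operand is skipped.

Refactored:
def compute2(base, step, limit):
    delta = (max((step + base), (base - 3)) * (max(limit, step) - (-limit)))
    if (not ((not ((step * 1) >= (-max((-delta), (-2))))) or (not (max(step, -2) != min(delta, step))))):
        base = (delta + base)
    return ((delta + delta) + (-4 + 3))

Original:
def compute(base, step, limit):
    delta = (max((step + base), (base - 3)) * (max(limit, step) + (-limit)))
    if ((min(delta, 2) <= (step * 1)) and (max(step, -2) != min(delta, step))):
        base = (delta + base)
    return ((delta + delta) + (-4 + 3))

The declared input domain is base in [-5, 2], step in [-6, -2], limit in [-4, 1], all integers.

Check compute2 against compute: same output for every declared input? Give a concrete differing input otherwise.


There is a counterexample at base=-5, step=-6, limit=-4: -1 on one side, 127 on the other.
compute: delta=0, then ((min(delta, 2) <= (step * 1)) and (max(step, -2) != min(delta, step))) is false, then returns -1
compute2: delta=64, then (not ((not ((step * 1) >= (-max((-delta), (-2))))) or (not (max(step, -2) != min(delta, step))))) is false, then returns 127
verdict: not equivalent; witness: base=-5, step=-6, limit=-4


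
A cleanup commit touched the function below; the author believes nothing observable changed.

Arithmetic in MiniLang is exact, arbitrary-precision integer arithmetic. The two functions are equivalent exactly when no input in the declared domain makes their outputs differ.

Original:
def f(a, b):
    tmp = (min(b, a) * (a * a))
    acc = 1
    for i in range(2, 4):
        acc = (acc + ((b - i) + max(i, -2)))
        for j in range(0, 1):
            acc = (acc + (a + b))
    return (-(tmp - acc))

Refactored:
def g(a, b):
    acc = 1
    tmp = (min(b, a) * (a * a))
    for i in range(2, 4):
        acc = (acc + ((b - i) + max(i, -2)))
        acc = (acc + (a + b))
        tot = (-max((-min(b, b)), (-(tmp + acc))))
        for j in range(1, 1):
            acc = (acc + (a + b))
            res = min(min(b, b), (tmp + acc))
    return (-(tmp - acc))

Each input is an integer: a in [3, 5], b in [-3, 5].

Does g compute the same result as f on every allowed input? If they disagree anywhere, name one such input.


Changes here: statement counts differ, and local variable names differ, and arithmetic usage differs, and loop structure differs, and min/max/abs usage differs; the full 27-point sweep finds no disagreement.
verdict: equivalent


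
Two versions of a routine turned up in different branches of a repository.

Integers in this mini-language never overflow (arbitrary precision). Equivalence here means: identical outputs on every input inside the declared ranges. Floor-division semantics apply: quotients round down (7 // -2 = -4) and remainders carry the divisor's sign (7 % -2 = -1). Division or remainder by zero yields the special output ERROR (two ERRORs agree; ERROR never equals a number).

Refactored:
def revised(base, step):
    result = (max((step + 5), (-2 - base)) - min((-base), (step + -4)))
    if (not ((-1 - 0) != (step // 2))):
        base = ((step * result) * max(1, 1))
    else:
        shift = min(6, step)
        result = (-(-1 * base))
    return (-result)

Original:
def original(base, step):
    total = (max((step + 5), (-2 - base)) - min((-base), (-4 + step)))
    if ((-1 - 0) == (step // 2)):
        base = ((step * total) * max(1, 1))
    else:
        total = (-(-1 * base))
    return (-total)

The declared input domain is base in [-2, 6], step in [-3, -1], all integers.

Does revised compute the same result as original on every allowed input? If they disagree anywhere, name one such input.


Comparing the listings, the differences include: statement counts differ; also boolean connective usage differs; also constant usage differs; also comparison usage differs; also min/max/abs usage differs; also local variable names differ.
As a probe, take base=2, step=-3: original runs total becomes 9; next ((-1 - 0) == (step // 2)) evaluates to false; next total becomes 2; next final value -2; revised runs result becomes 9; next (not ((-1 - 0) != (step // 2))) evaluates to false; next shift becomes -3; next result becomes 2; next final value -2; both end at -2.
An exhaustive pass over the 27 declared inputs shows identical outputs.
verdict: equivalent


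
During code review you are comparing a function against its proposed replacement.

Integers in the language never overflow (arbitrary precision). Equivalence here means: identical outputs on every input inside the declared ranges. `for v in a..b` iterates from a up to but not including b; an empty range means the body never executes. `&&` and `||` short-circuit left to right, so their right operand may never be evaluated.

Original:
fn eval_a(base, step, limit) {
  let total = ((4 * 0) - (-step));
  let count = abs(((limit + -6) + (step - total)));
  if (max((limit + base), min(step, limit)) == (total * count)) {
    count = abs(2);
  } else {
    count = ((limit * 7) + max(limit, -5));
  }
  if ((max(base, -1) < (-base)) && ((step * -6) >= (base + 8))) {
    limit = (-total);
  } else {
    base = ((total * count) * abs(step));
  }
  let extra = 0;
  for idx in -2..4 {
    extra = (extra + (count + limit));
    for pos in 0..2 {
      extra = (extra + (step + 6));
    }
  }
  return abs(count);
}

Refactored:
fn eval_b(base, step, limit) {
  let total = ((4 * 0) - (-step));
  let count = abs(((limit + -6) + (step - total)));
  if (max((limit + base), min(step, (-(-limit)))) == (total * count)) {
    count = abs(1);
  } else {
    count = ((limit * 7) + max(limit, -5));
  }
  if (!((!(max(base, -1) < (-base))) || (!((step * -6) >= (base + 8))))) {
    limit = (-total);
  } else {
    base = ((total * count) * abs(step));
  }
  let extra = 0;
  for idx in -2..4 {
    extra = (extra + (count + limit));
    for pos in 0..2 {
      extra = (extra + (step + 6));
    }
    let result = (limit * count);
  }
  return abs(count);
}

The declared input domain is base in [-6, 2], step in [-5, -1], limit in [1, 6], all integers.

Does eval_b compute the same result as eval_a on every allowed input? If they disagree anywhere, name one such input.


Take base=-6, step=-5, limit=6.
eval_a: total becomes -5; next count becomes 0; next (max((limit + base), min(step, limit)) == (total * count)) evaluates to true; next count becomes 2; next ((max(base, -1) < (-base)) && ((step * -6) >= (base + 8))) evaluates to true; next limit becomes 5; next extra becomes 0; next at idx=-2:; next extra becomes 7; next at pos=0:; next extra becomes 8; next at pos=1:; next extra becomes 9; next at idx=-1:; next extra becomes 16; next at pos=0:; next extra becomes 17; next at pos=1:; next extra becomes 18; next at idx=0:; next extra becomes 25; next at pos=0:; next extra becomes 26; next at pos=1:; next extra becomes 27; next at idx=1:; next extra becomes 34; next at pos=0:; next extra becomes 35; next at pos=1:; next extra becomes 36; next at idx=2:; next extra becomes 43; next at pos=0:; next extra becomes 44; next at pos=1:; next extra becomes 45; next at idx=3:; next extra becomes 52; next at pos=0:; next extra becomes 53; next at pos=1:; next extra becomes 54; next final value 2
eval_b: total becomes -5; next count becomes 0; next (max((limit + base), min(step, (-(-limit)))) == (total * count)) evaluates to true; next count becomes 1; next (!((!(max(base, -1) < (-base))) || (!((step * -6) >= (base + 8))))) evaluates to true; next limit becomes 5; next extra becomes 0; next at idx=-2:; next extra becomes 6; next at pos=0:; next extra becomes 7; next at pos=1:; next extra becomes 8; next result becomes 5; next at idx=-1:; next extra becomes 14; next at pos=0:; next extra becomes 15; next at pos=1:; next extra becomes 16; next result becomes 5; next at idx=0:; next extra becomes 22; next at pos=0:; next extra becomes 23; next at pos=1:; next extra becomes 24; next result becomes 5; next at idx=1:; next extra becomes 30; next at pos=0:; next extra becomes 31; next at pos=1:; next extra becomes 32; next result becomes 5; next at idx=2:; next extra becomes 38; next at pos=0:; next extra becomes 39; next at pos=1:; next extra becomes 40; next result becomes 5; next at idx=3:; next extra becomes 46; next at pos=0:; next extra becomes 47; next at pos=1:; next extra becomes 48; next result becomes 5; next final value 1
2 != 1, so the rewrite changes behavior.
verdict: not equivalent; witness: base=-6, step=-5, limit=6


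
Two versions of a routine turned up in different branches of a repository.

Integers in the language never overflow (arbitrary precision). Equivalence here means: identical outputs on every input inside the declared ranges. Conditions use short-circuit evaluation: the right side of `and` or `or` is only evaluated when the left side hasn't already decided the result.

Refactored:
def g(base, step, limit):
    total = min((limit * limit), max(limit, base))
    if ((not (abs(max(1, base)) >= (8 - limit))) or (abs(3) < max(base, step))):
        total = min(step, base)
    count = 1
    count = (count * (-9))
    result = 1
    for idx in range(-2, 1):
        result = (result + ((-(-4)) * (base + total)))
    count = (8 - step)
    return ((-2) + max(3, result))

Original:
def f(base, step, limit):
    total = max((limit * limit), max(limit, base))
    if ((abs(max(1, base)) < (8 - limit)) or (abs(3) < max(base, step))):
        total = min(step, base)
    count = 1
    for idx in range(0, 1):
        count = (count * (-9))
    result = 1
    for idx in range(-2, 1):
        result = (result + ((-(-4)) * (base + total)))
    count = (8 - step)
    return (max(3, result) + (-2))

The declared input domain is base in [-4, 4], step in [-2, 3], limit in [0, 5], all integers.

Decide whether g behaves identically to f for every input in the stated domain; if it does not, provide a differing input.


These are not equivalent — on base=3, step=-2, limit=5 the outputs split (335 vs 95).
f: total = 25; ((abs(max(1, base)) < (8 - limit)) or (abs(3) < max(base, step))) -> false; count = 1; [idx=0]; count = -9; result = 1; [idx=-2]; result = 113; [idx=-1]; result = 225; [idx=0]; result = 337; count = 10; return 335
g: total = 5; ((not (abs(max(1, base)) >= (8 - limit))) or (abs(3) < max(base, step))) -> false; count = 1; count = -9; result = 1; [idx=-2]; result = 33; [idx=-1]; result = 65; [idx=0]; result = 97; count = 10; return 95
verdict: not equivalent; witness: base=3, step=-2, limit=5


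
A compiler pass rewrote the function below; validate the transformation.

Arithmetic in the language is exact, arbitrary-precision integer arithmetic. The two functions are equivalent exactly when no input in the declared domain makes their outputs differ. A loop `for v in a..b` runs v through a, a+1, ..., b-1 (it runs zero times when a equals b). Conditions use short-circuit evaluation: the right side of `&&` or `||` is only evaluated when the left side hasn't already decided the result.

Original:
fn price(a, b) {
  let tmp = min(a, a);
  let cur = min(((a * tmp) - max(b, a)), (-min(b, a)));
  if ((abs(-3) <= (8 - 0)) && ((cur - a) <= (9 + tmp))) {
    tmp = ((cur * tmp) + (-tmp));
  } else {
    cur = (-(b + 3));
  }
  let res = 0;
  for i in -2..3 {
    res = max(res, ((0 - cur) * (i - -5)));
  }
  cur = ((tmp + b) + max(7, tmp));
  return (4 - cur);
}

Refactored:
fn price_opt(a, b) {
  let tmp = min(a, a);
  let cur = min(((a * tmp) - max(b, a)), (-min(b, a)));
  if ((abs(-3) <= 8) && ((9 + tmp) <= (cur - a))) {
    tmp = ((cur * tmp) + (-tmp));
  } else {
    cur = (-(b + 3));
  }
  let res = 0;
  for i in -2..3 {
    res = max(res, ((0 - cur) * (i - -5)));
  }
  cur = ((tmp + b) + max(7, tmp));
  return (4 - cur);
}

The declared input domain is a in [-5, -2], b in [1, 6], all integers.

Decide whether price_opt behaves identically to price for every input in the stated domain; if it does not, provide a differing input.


There is a counterexample at a=-5, b=1: 1 on one side, 16 on the other.
price: tmp := -5 | cur := 5 | ((abs(-3) <= (8 - 0)) && ((cur - a) <= (9 + tmp))): false | cur := -4 | res := 0 | iter i=-2: | res := 12 | iter i=-1: | res := 16 | iter i=0: | res := 20 | iter i=1: | res := 24 | iter i=2: | res := 28 | cur := 3 | result 1
price_opt: tmp := -5 | cur := 5 | ((abs(-3) <= 8) && ((9 + tmp) <= (cur - a))): true | tmp := -20 | res := 0 | iter i=-2: | res := 0 | iter i=-1: | res := 0 | iter i=0: | res := 0 | iter i=1: | res := 0 | iter i=2: | res := 0 | cur := -12 | result 16
verdict: not equivalent; witness: a=-5, b=1


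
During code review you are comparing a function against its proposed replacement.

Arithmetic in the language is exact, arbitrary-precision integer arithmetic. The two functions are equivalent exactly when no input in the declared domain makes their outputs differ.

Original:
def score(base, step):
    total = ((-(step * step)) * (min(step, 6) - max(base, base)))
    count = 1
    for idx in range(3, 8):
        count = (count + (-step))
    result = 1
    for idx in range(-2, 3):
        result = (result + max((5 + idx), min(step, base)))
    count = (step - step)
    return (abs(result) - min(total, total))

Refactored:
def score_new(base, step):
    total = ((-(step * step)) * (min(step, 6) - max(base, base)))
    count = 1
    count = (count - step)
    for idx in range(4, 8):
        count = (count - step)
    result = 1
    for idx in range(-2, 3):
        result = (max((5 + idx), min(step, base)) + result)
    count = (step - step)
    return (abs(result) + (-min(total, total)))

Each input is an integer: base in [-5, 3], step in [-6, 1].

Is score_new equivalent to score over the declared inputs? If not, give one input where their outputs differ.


Changes here: loop structure differs; also arithmetic usage differs; also statement counts differ; the full 72-point sweep finds no disagreement.
verdict: equivalent


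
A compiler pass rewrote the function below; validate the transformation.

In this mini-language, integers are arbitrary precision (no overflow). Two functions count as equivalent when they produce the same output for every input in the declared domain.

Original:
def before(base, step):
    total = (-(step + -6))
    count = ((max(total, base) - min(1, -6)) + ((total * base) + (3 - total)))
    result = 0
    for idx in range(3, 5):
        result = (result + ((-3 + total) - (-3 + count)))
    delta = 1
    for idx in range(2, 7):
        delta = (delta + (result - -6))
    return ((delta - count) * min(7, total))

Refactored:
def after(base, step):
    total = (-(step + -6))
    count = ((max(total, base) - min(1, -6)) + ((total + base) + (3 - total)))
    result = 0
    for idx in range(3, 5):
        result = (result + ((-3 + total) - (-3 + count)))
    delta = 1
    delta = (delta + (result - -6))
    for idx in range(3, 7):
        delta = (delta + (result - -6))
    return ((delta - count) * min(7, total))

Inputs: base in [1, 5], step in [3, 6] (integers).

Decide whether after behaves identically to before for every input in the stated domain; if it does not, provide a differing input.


Not equivalent: base=1, step=3 separates them (-213 vs -246).
before: total = 3; count = 12; result = 0; [idx=3]; result = -9; [idx=4]; result = -18; delta = 1; [idx=2]; delta = -11; [idx=3]; delta = -23; [idx=4]; delta = -35; [idx=5]; delta = -47; [idx=6]; delta = -59; return -213
after: total = 3; count = 13; result = 0; [idx=3]; result = -10; [idx=4]; result = -20; delta = 1; delta = -13; [idx=3]; delta = -27; [idx=4]; delta = -41; [idx=5]; delta = -55; [idx=6]; delta = -69; return -246
verdict: not equivalent; witness: base=1, step=3


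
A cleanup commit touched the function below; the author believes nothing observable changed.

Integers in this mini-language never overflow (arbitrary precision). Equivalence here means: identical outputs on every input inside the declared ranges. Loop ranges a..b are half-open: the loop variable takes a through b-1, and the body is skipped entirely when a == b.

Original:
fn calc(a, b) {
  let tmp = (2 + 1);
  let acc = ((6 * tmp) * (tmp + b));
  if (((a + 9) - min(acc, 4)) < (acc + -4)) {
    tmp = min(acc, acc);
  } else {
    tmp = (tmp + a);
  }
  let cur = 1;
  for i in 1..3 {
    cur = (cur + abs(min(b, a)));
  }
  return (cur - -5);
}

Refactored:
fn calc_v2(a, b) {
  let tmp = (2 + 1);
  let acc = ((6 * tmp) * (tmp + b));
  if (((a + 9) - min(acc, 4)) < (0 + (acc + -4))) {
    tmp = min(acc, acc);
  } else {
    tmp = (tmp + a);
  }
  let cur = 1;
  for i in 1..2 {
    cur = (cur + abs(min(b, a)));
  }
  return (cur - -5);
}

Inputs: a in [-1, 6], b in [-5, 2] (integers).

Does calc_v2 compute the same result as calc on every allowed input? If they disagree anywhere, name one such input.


The rewrite breaks on a=-1, b=-5, where the results are 16 and 11.
calc: tmp becomes 3; next acc becomes -36; next (((a + 9) - min(acc, 4)) < (acc + -4)) evaluates to false; next tmp becomes 2; next cur becomes 1; next at i=1:; next cur becomes 6; next at i=2:; next cur becomes 11; next final value 16
calc_v2: tmp becomes 3; next acc becomes -36; next (((a + 9) - min(acc, 4)) < (0 + (acc + -4))) evaluates to false; next tmp becomes 2; next cur becomes 1; next at i=1:; next cur becomes 6; next final value 11
verdict: not equivalent; witness: a=-1, b=-5
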